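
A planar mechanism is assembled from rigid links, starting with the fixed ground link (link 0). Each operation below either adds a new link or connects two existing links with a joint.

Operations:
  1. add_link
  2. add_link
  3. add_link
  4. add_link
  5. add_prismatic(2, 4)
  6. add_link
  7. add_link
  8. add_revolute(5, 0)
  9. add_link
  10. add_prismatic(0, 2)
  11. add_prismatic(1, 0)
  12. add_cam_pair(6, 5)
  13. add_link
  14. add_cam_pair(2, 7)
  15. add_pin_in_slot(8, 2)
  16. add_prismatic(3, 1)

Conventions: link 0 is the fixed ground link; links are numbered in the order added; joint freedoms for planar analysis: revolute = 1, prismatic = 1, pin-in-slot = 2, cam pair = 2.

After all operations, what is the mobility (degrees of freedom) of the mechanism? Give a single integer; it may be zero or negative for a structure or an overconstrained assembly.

ground; <1,0,0>
#1 <2,0,0>
#2 <3,0,0>
#3 <4,0,0>
#4 <5,0,0>
P:2↔4 J1 <5,1,0>
#5 <6,1,0>
#6 <7,1,0>
R:5↔0 J1 <7,2,0>
#7 <8,2,0>
P:0↔2 J1 <8,3,0>
P:1↔0 J1 <8,4,0>
C:6↔5 J2 <8,4,1>
#8 <9,4,1>
C:2↔7 J2 <9,4,2>
PS:8↔2 J2 <9,4,3>
P:3↔1 J1 <9,5,3>
3×8 − 2×5 − 1×3 = 11

M = 11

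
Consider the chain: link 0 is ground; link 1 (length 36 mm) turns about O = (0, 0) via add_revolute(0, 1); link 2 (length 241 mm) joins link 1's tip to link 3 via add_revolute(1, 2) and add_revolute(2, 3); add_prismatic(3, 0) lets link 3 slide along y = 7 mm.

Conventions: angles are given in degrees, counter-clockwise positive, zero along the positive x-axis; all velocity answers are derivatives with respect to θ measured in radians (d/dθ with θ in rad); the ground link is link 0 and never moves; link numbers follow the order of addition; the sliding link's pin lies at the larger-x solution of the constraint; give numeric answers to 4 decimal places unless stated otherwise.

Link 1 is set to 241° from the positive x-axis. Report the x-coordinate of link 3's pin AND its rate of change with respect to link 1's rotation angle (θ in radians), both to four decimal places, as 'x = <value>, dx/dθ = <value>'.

geometry: r = 36 mm, L = 241 mm, e = 7 mm
crank pin P = (r cos θ, r sin θ) = (-17.453146, -31.486309)
h = r sin θ − e = -31.486309 − 7 = -38.486309
x = r cos θ + √(L² − h²) = -17.453146 + 237.907133 = 220.453987
dx/dθ = −r sin θ − h·r cos θ/√(L² − h²) (θ in radians; h = -38.486309) = 28.662909

x = 220.4540, dx/dθ = 28.6629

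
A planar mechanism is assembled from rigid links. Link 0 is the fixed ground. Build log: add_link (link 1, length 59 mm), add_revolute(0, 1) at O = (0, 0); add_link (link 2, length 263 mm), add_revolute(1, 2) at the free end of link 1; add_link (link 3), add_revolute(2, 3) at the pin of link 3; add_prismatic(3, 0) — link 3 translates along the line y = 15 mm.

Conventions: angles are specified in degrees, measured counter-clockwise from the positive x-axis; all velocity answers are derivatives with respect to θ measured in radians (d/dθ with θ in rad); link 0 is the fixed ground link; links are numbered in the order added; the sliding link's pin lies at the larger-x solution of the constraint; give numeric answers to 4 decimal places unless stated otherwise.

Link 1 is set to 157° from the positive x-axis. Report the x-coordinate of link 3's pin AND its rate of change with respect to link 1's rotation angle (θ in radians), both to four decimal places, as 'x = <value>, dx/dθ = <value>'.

geometry: r = 59 mm, L = 263 mm, e = 15 mm
crank pin P = (r cos θ, r sin θ) = (-54.309786, 23.053137)
h = r sin θ − e = 23.053137 − 15 = 8.053137
x = r cos θ + √(L² − h²) = -54.309786 + 262.876676 = 208.566890
dx/dθ = −r sin θ − h·r cos θ/√(L² − h²) (θ in radians; h = 8.053137) = -21.389375

x = 208.5669, dx/dθ = -21.3894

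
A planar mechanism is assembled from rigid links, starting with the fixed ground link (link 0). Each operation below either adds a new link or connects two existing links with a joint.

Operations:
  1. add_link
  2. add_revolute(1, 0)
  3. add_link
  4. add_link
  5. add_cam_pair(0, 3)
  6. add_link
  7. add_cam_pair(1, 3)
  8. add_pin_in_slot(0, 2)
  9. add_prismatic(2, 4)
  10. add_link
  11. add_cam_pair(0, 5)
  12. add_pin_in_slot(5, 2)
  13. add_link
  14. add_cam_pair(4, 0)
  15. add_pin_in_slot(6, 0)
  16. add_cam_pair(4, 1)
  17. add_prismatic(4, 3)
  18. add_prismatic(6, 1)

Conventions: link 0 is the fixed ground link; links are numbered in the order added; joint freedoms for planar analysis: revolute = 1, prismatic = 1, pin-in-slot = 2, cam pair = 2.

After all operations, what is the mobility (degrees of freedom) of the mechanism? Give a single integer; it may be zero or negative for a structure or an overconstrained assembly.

ground; <1,0,0>
#1 <2,0,0>
R:1↔0 J1 <2,1,0>
#2 <3,1,0>
#3 <4,1,0>
C:0↔3 J2 <4,1,1>
#4 <5,1,1>
C:1↔3 J2 <5,1,2>
PS:0↔2 J2 <5,1,3>
P:2↔4 J1 <5,2,3>
#5 <6,2,3>
C:0↔5 J2 <6,2,4>
PS:5↔2 J2 <6,2,5>
#6 <7,2,5>
C:4↔0 J2 <7,2,6>
PS:6↔0 J2 <7,2,7>
C:4↔1 J2 <7,2,8>
P:4↔3 J1 <7,3,8>
P:6↔1 J1 <7,4,8>
3×6 − 2×4 − 1×8 = 2

M = 2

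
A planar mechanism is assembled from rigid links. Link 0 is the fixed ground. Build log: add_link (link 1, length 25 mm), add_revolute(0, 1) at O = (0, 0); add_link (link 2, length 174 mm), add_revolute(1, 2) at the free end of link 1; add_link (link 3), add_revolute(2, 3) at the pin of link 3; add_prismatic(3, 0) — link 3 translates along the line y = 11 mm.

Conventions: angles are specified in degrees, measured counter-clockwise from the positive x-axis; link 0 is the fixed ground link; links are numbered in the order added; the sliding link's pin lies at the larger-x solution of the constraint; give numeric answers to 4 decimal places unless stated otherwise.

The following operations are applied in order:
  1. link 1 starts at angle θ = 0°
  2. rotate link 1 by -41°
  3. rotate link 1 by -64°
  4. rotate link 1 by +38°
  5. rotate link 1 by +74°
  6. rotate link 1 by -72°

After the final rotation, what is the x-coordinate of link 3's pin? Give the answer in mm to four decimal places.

geometry: r = 25 mm, L = 174 mm, e = 11 mm; θ starts at 0°
rotate link 1 by -41°: θ ← 0° -41° = -41°
rotate link 1 by -64°: θ ← -41° -64° = -105°
rotate link 1 by +38°: θ ← -105° +38° = -67°
rotate link 1 by +74°: θ ← -67° +74° = 7°
rotate link 1 by -72°: θ ← 7° -72° = -65°
crank pin P = (r cos θ, r sin θ) = (10.565457, -22.657695)
h = r sin θ − e = -22.657695 − 11 = -33.657695
x = r cos θ + √(L² − h²) = 10.565457 + 170.713677 = 181.279134

181.2791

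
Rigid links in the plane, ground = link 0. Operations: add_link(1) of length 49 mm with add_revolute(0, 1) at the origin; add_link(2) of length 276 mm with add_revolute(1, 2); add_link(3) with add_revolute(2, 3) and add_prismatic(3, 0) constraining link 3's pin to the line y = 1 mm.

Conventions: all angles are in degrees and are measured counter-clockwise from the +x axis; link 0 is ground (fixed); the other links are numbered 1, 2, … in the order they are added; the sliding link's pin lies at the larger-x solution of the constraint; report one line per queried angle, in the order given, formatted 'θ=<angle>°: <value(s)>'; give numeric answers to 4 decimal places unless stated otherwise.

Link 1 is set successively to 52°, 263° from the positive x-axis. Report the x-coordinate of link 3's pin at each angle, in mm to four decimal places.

geometry: r = 49 mm, L = 276 mm, e = 1 mm
θ=52°: crank pin P = (r cos θ, r sin θ) = (30.167412, 38.612527)
θ=52°: h = r sin θ − e = 38.612527 − 1 = 37.612527
θ=52°: x = r cos θ + √(L² − h²) = 30.167412 + 273.425123 = 303.592535
θ=263°: crank pin P = (r cos θ, r sin θ) = (-5.971598, -48.634761)
θ=263°: h = r sin θ − e = -48.634761 − 1 = -49.634761
θ=263°: x = r cos θ + √(L² − h²) = -5.971598 + 271.500259 = 265.528661

θ=52°: 303.5925
θ=263°: 265.5287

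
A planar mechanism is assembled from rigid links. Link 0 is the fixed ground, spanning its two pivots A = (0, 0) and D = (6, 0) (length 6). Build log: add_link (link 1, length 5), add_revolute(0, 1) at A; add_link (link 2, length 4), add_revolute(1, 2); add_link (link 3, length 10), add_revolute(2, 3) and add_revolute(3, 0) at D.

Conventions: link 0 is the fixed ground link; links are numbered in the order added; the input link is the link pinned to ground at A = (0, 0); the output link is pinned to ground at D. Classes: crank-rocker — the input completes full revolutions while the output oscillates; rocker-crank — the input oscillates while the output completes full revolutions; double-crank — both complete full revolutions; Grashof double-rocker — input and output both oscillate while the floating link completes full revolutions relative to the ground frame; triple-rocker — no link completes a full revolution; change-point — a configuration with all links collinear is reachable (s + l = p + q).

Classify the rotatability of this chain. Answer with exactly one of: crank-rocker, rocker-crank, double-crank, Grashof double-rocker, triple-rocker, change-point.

lengths: ground=6, input=5, coupler=4, output=10
sorted: s=4 (shortest), l=10 (longest), p+q=11
s + l = 14 vs p + q = 11
s + l > p + q → non-Grashof → no link fully rotates → triple-rocker

triple-rocker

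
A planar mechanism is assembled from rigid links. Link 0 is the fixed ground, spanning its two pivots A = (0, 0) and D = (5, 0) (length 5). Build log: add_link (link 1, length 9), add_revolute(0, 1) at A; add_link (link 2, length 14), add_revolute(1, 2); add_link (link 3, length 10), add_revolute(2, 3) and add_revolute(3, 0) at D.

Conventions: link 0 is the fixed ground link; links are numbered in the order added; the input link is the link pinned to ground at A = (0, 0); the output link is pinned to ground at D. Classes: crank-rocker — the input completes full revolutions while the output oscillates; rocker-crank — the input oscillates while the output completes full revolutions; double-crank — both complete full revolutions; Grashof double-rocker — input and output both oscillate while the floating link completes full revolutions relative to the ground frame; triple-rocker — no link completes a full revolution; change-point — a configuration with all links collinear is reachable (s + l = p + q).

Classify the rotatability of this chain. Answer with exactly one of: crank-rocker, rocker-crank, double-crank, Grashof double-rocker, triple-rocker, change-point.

lengths: ground=5, input=9, coupler=14, output=10
sorted: s=5 (shortest), l=14 (longest), p+q=19
s + l = 19 vs p + q = 19
s + l = p + q → change-point (collinear configuration reachable)

change-point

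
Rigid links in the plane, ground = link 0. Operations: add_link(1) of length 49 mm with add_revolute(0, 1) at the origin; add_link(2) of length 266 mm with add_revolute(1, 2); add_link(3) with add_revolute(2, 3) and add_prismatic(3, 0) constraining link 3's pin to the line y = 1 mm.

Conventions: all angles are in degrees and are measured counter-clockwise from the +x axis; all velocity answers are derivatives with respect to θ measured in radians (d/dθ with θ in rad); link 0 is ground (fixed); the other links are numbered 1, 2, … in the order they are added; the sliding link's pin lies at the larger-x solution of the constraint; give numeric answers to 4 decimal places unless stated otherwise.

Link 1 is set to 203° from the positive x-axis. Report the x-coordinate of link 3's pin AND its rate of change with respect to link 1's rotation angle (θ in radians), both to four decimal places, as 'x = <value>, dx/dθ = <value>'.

geometry: r = 49 mm, L = 266 mm, e = 1 mm
crank pin P = (r cos θ, r sin θ) = (-45.104738, -19.145825)
h = r sin θ − e = -19.145825 − 1 = -20.145825
x = r cos θ + √(L² − h²) = -45.104738 + 265.236019 = 220.131281
dx/dθ = −r sin θ − h·r cos θ/√(L² − h²) (θ in radians; h = -20.145825) = 15.719925

x = 220.1313, dx/dθ = 15.7199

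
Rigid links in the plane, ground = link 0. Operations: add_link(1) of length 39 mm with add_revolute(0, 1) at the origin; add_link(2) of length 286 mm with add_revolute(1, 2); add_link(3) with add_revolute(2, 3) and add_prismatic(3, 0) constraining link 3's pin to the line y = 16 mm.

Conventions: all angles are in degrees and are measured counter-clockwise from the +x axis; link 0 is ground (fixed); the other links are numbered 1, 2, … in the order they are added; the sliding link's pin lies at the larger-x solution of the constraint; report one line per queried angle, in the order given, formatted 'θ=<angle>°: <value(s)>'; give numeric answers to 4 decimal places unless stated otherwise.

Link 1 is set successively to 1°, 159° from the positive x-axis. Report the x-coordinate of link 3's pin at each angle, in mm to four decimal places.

geometry: r = 39 mm, L = 286 mm, e = 16 mm
θ=1°: crank pin P = (r cos θ, r sin θ) = (38.994060, 0.680644)
θ=1°: h = r sin θ − e = 0.680644 − 16 = -15.319356
θ=1°: x = r cos θ + √(L² − h²) = 38.994060 + 285.589421 = 324.583481
θ=159°: crank pin P = (r cos θ, r sin θ) = (-36.409637, 13.976350)
θ=159°: h = r sin θ − e = 13.976350 − 16 = -2.023650
θ=159°: x = r cos θ + √(L² − h²) = -36.409637 + 285.992841 = 249.583204

θ=1°: 324.5835
θ=159°: 249.5832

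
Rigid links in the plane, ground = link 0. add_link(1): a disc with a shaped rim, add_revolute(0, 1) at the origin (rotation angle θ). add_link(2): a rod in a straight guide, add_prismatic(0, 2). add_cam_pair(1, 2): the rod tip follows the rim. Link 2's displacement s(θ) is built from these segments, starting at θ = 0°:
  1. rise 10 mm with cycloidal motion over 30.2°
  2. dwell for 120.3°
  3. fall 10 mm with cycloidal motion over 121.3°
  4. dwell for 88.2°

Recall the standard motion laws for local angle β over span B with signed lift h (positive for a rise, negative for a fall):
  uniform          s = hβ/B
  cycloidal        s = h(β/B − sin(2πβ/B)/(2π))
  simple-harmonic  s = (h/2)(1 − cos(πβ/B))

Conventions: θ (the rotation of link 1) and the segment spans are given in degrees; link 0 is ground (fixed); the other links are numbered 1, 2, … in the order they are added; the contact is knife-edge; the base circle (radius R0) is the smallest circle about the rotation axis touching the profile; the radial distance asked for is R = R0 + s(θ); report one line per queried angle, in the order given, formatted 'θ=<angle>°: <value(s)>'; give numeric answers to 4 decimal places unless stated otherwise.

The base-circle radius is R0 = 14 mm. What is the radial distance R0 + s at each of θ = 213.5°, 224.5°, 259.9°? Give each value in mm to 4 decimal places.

segment 1 (0° to 30.2°, cycloidal, h = 10) is passed completely: s = 0.0000 + (10) = 10.0000
segment 2 (30.2° to 150.5°, dwell): s unchanged at 10.0000
θ = 213.5° falls in segment 3 (150.5° to 271.8°, cycloidal, h = -10): β = 213.5 − 150.5 = 63°, B = 121.3°; Δs = -10·(0.5194 − sin(2π·0.5194)/(2π)) = -5.3870; s = 10.0000 − 5.3870 = 4.6130
θ = 224.5° falls in segment 3 (150.5° to 271.8°, cycloidal, h = -10): β = 224.5 − 150.5 = 74°, B = 121.3°; Δs = -10·(0.6101 − sin(2π·0.6101)/(2π)) = -7.1155; s = 10.0000 − 7.1155 = 2.8845
θ = 259.9° falls in segment 3 (150.5° to 271.8°, cycloidal, h = -10): β = 259.9 − 150.5 = 109.4°, B = 121.3°; Δs = -10·(0.9019 − sin(2π·0.9019)/(2π)) = -9.9390; s = 10.0000 − 9.9390 = 0.0610
θ=213.5°: R = R0 + s = 14 + 4.6130 = 18.6130
θ=224.5°: R = R0 + s = 14 + 2.8845 = 16.8845
θ=259.9°: R = R0 + s = 14 + 0.0610 = 14.0610

θ=213.5°: 18.6130
θ=224.5°: 16.8845
θ=259.9°: 14.0610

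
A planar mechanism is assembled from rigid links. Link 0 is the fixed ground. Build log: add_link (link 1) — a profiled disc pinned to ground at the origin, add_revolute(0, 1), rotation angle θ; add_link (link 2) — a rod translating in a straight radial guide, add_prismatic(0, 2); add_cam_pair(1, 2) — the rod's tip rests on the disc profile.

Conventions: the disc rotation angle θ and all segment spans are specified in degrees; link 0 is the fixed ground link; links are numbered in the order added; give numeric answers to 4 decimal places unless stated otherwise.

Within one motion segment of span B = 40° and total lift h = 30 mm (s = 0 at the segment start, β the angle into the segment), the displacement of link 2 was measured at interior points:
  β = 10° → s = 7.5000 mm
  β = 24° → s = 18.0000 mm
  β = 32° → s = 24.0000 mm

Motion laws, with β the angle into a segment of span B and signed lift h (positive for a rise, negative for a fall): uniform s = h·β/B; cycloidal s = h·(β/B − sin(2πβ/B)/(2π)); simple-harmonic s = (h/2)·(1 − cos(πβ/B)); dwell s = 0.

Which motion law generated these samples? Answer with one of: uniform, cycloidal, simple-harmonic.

candidates at β/B = r: uniform s = h·r (linear in β); cycloidal s = h·(r − sin(2πr)/(2π)); simple-harmonic s = (h/2)(1 − cos(πr))
β=10°: printed 7.5000 | uniform 7.5000, cycloidal 2.7254, simple-harmonic 4.3934
β=24°: printed 18.0000 | uniform 18.0000, cycloidal 20.8065, simple-harmonic 19.6353
β=32°: printed 24.0000 | uniform 24.0000, cycloidal 28.5410, simple-harmonic 27.1353
only one law matches every sample → uniform

uniform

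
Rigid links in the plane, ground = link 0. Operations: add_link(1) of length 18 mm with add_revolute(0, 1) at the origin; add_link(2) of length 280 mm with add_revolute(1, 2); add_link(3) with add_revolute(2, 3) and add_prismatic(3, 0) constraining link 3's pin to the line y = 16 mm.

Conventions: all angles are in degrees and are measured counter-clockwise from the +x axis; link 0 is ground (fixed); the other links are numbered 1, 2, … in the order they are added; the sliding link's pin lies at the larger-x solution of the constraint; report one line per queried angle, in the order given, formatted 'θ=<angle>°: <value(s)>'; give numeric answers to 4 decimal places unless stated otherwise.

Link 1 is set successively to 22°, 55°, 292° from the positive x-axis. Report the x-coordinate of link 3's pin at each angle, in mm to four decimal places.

geometry: r = 18 mm, L = 280 mm, e = 16 mm
θ=22°: crank pin P = (r cos θ, r sin θ) = (16.689309, 6.742919)
θ=22°: h = r sin θ − e = 6.742919 − 16 = -9.257081
θ=22°: x = r cos θ + √(L² − h²) = 16.689309 + 279.846934 = 296.536243
θ=55°: crank pin P = (r cos θ, r sin θ) = (10.324376, 14.744737)
θ=55°: h = r sin θ − e = 14.744737 − 16 = -1.255263
θ=55°: x = r cos θ + √(L² − h²) = 10.324376 + 279.997186 = 290.321562
θ=292°: crank pin P = (r cos θ, r sin θ) = (6.742919, -16.689309)
θ=292°: h = r sin θ − e = -16.689309 − 16 = -32.689309
θ=292°: x = r cos θ + √(L² − h²) = 6.742919 + 278.085255 = 284.828174

θ=22°: 296.5362
θ=55°: 290.3216
θ=292°: 284.8282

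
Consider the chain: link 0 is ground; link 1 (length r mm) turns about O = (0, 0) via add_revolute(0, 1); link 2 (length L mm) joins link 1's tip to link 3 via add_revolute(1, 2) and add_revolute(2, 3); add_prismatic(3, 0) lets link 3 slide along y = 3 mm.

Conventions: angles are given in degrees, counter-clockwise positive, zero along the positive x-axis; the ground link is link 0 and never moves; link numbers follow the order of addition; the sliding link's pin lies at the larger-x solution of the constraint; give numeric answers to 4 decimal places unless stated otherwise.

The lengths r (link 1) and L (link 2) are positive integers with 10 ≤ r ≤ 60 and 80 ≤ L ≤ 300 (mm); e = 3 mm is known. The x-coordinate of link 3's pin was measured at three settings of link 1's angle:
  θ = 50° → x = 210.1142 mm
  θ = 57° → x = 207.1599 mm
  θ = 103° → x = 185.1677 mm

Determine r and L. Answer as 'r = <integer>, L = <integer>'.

constraint per measurement: (x − r cos θ)² + (r sin θ − e)² = L²
subtracting the θ₁ and θ₂ equations cancels the r² and L² terms:
r = (x₁² − x₂²) / (2[(x₁cos θ₁ + e sin θ₁) − (x₂cos θ₂ + e sin θ₂)]) = 27.9999 → r = 28
L² = (x₁ − r cos θ₁)² + (r sin θ₁ − e)² = 37248.9885 → L = 193.0000 → L = 193
check at θ₃=103°: x = 185.1677 (printed 185.1677) ✓

r = 28, L = 193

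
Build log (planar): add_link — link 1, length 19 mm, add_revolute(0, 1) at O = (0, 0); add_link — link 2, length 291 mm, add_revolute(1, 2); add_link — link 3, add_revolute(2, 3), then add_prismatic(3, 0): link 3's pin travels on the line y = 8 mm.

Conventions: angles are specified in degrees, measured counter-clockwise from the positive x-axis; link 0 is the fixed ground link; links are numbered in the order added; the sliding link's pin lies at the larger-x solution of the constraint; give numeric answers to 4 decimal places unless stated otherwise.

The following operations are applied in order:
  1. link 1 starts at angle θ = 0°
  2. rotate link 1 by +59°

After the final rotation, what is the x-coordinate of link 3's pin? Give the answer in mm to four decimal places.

geometry: r = 19 mm, L = 291 mm, e = 8 mm; θ starts at 0°
rotate link 1 by +59°: θ ← 0° +59° = 59°
crank pin P = (r cos θ, r sin θ) = (9.785723, 16.286179)
h = r sin θ − e = 16.286179 − 8 = 8.286179
x = r cos θ + √(L² − h²) = 9.785723 + 290.882002 = 300.667726

300.6677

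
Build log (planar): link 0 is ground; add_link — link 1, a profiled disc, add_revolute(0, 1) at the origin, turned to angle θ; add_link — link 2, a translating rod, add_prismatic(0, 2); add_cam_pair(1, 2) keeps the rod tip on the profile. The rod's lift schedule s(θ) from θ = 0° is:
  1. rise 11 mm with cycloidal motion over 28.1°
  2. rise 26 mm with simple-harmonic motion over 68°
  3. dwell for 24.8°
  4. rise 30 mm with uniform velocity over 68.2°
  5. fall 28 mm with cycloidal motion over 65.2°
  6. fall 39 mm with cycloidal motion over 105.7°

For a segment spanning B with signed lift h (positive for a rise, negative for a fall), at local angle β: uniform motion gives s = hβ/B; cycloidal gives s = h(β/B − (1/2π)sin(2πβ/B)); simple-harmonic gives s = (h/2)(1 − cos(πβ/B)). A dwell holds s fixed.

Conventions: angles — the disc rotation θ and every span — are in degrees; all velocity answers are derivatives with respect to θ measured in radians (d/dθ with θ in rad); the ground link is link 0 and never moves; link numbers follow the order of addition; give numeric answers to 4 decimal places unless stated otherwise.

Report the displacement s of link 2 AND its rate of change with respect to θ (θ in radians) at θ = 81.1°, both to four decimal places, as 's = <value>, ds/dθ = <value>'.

seg 1 [0°–28.1°] cycloidal, h=11: full span → s += 11 → s = 11.0000
seg 2 [28.1°–96.1°] simple-harmonic, h=26: θ=81.1° here. β=53, B=68. 26/2·(1 − cos(π·0.7794)) = 23.0013 → s = 34.0013
velocity in seg [28.1°–96.1°] (simple-harmonic), θ in radians: β = 53° = 0.9250 rad, B = 68° = 1.1868 rad; ds/dθ = (πh/(2B)) sin(πβ/B) = (π·26/(2·1.1868)) sin(π·0.7794) = 21.983846 mm/rad

s = 34.0013, ds/dθ = 21.9838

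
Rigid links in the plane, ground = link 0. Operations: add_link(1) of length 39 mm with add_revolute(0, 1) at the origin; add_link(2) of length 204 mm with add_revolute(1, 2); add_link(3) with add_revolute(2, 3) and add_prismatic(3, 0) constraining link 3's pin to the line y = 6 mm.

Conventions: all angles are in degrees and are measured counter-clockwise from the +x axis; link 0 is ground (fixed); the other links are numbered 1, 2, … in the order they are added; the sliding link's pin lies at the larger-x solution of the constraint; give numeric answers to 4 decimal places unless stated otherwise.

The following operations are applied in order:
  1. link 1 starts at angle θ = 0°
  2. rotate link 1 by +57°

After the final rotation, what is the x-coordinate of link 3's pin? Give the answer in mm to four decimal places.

geometry: r = 39 mm, L = 204 mm, e = 6 mm; θ starts at 0°
rotate link 1 by +57°: θ ← 0° +57° = 57°
crank pin P = (r cos θ, r sin θ) = (21.240922, 32.708152)
h = r sin θ − e = 32.708152 − 6 = 26.708152
x = r cos θ + √(L² − h²) = 21.240922 + 202.244097 = 223.485019

223.4850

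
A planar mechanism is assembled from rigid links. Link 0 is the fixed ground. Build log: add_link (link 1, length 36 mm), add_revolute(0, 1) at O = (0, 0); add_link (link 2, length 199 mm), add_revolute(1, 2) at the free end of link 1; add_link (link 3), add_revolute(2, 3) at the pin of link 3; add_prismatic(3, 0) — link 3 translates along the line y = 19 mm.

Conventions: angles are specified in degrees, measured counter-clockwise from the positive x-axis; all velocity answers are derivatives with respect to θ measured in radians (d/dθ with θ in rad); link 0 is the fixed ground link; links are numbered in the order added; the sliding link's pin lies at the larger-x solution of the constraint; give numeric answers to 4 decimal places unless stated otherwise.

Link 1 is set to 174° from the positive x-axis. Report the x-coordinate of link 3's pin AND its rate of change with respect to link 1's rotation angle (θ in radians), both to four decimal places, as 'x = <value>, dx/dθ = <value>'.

geometry: r = 36 mm, L = 199 mm, e = 19 mm
crank pin P = (r cos θ, r sin θ) = (-35.802788, 3.763025)
h = r sin θ − e = 3.763025 − 19 = -15.236975
x = r cos θ + √(L² − h²) = -35.802788 + 198.415812 = 162.613024
dx/dθ = −r sin θ − h·r cos θ/√(L² − h²) (θ in radians; h = -15.236975) = -6.512434

x = 162.6130, dx/dθ = -6.5124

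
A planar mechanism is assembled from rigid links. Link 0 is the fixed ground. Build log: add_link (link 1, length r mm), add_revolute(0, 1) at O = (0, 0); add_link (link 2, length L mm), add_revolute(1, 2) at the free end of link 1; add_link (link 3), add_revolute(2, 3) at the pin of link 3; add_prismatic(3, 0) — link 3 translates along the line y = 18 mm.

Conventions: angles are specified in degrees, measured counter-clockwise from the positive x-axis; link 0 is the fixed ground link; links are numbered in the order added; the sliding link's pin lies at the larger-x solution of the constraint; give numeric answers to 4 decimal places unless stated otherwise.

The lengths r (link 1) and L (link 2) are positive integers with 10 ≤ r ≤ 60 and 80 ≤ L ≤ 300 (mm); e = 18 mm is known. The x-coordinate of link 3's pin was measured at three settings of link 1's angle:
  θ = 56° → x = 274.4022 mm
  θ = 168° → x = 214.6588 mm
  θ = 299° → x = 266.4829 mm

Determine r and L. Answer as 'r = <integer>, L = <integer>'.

constraint per measurement: (x − r cos θ)² + (r sin θ − e)² = L²
subtracting the θ₁ and θ₂ equations cancels the r² and L² terms:
r = (x₁² − x₂²) / (2[(x₁cos θ₁ + e sin θ₁) − (x₂cos θ₂ + e sin θ₂)]) = 39.0000 → r = 39
L² = (x₁ − r cos θ₁)² + (r sin θ₁ − e)² = 64008.9851 → L = 253.0000 → L = 253
check at θ₃=299°: x = 266.4829 (printed 266.4829) ✓

r = 39, L = 253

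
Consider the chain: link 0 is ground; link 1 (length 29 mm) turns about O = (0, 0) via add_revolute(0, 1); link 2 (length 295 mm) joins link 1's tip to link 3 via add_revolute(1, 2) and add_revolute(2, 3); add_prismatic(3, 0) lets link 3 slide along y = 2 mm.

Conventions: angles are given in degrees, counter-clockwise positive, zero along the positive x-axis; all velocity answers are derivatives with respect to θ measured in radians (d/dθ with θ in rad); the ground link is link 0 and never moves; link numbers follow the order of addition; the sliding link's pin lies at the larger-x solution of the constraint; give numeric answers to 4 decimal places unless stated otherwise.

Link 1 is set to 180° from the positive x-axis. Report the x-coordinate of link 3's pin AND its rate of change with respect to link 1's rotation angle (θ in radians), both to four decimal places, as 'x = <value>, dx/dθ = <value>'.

geometry: r = 29 mm, L = 295 mm, e = 2 mm
crank pin P = (r cos θ, r sin θ) = (-29.000000, 0.000000)
h = r sin θ − e = 0.000000 − 2 = -2.000000
x = r cos θ + √(L² − h²) = -29.000000 + 294.993220 = 265.993220
dx/dθ = −r sin θ − h·r cos θ/√(L² − h²) (θ in radians; h = -2.000000) = -0.196615

x = 265.9932, dx/dθ = -0.1966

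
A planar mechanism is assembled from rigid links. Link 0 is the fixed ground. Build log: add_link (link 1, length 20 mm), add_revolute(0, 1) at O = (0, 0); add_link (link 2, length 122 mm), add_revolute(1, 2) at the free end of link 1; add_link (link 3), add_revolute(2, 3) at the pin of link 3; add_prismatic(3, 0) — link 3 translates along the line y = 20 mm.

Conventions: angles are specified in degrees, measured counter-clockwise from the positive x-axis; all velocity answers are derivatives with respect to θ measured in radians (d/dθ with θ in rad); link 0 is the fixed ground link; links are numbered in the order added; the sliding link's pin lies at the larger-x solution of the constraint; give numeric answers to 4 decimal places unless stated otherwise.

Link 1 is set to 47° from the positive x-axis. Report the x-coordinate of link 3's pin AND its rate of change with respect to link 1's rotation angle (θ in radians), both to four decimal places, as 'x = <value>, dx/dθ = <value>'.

geometry: r = 20 mm, L = 122 mm, e = 20 mm
crank pin P = (r cos θ, r sin θ) = (13.639967, 14.627074)
h = r sin θ − e = 14.627074 − 20 = -5.372926
x = r cos θ + √(L² − h²) = 13.639967 + 121.881630 = 135.521597
dx/dθ = −r sin θ − h·r cos θ/√(L² − h²) (θ in radians; h = -5.372926) = -14.025781

x = 135.5216, dx/dθ = -14.0258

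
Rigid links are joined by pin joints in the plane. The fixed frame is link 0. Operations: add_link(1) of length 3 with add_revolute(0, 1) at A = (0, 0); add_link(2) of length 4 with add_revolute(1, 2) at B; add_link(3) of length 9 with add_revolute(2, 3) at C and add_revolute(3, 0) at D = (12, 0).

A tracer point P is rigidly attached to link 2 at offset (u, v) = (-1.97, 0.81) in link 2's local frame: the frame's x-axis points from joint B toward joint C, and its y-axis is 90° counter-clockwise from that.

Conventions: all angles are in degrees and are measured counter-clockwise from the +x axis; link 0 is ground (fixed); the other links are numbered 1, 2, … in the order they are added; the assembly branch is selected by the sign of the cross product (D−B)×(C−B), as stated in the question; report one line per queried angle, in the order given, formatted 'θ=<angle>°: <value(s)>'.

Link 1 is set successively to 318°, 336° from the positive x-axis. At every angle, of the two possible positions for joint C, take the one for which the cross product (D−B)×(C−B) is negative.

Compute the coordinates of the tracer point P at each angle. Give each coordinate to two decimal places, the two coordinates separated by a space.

A=(0,0), D=(12.00,0)
θ=318°: B = A + 3.00·(cos318°, sin318°) = (2.2294, -2.0074)
θ=318°: |BD| = 9.9746
θ=318°: circle(B,4.00) ∩ circle(D,9.00): a=1.7291, h=3.6070
θ=318°:   candidates: C₊=(3.1972,1.8738) cross=35.978; C₋=(4.6490,-5.1926) cross=-35.978
θ=318°:   branch - wants cross < 0 → take C=(4.6490,-5.1926) (cross=-35.978)
θ=318°: ex = (C−B)/|BC| = (0.6049,-0.7963); ey = (0.7963,0.6049)
θ=318°: P = B + -1.97·ex + 0.81·ey = (1.6828,0.0513)
θ=336°: B = A + 3.00·(cos336°, sin336°) = (2.7406, -1.2202)
θ=336°: |BD| = 9.3394
θ=336°: circle(B,4.00) ∩ circle(D,9.00): a=1.1898, h=3.8189
θ=336°:   candidates: C₊=(3.4213,2.7214) cross=35.667; C₋=(4.4192,-4.8510) cross=-35.667
θ=336°:   branch - wants cross < 0 → take C=(4.4192,-4.8510) (cross=-35.667)
θ=336°: ex = (C−B)/|BC| = (0.4196,-0.9077); ey = (0.9077,0.4196)
θ=336°: P = B + -1.97·ex + 0.81·ey = (2.6492,0.9078)

θ=318°: 1.68 0.05
θ=336°: 2.65 0.91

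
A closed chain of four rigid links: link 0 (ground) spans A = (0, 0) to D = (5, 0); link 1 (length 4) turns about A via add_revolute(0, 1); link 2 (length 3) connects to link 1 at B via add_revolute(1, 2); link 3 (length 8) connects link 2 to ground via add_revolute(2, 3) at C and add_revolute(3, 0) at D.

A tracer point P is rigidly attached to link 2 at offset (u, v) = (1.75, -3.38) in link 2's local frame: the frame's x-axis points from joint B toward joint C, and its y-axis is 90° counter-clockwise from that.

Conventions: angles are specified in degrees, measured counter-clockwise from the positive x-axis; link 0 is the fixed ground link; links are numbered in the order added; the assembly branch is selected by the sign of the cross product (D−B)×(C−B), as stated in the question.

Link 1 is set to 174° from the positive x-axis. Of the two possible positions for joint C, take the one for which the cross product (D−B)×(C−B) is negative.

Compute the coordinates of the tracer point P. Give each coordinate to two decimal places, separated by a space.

A=(0,0), D=(5.00,0)
B = A + 4.00·(cos174°, sin174°) = (-3.9781, 0.4181)
|BD| = 8.9878
circle(B,3.00) ∩ circle(D,8.00): a=1.4342, h=2.6350
  candidates: C₊=(-2.4228,2.9835) cross=23.683; C₋=(-2.6680,-2.2807) cross=-23.683
  branch - wants cross < 0 → take C=(-2.6680,-2.2807) (cross=-23.683)
ex = (C−B)/|BC| = (0.4367,-0.8996); ey = (0.8996,0.4367)
P = B + 1.75·ex + -3.38·ey = (-6.2546,-2.6322)

-6.25 -2.63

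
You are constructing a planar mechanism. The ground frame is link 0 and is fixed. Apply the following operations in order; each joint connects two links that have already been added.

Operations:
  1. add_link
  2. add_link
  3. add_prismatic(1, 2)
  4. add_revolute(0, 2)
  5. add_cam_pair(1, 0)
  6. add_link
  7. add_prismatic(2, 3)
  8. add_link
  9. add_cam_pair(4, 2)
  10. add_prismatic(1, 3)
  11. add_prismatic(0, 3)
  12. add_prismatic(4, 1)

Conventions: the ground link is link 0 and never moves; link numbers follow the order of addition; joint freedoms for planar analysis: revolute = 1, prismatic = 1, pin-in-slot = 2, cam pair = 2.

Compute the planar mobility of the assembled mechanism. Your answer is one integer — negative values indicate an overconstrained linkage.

link 0 = ground. State L|J1|J2 = 1|0|0
+link1  2|0|0
+link2  3|0|0
P(1,2) f=1→J1  3|1|0
R(0,2) f=1→J1  3|2|0
C(1,0) f=2→J2  3|2|1
+link3  4|2|1
P(2,3) f=1→J1  4|3|1
+link4  5|3|1
C(4,2) f=2→J2  5|3|2
P(1,3) f=1→J1  5|4|2
P(0,3) f=1→J1  5|5|2
P(4,1) f=1→J1  5|6|2
M = 3(5−1)−2·6−2 = 12−12−2 = -2

M = -2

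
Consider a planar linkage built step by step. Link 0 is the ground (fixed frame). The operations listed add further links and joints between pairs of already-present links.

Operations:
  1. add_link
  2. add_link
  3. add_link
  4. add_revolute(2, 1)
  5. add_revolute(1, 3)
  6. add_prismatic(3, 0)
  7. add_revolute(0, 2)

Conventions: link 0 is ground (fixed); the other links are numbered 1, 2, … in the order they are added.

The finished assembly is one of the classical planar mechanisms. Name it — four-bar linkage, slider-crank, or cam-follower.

links: 4 (incl. ground); joints: 3 revolute, 1 prismatic, 0 higher (cam) pair, forming one closed loop
4 links, 3 revolutes + 1 prismatic in one loop → slider-crank

slider-crank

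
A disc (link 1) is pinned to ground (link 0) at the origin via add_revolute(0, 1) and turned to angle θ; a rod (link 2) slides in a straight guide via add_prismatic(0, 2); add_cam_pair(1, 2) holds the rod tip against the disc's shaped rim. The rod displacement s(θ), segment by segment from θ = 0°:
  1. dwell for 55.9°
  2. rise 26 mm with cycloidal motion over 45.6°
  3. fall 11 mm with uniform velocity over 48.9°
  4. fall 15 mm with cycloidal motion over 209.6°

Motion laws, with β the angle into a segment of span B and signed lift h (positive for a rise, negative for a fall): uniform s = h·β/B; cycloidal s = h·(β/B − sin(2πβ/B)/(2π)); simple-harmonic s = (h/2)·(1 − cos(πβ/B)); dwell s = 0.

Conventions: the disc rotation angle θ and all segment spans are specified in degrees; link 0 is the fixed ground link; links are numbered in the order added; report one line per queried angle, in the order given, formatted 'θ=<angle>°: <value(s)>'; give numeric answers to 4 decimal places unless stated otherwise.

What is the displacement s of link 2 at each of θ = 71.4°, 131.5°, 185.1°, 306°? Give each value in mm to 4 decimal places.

segment 1 (0° to 55.9°, dwell): s unchanged at 0.0000
θ = 71.4° falls in segment 2 (55.9° to 101.5°, cycloidal, h = 26): β = 71.4 − 55.9 = 15.5°, B = 45.6°; Δs = 26·(0.3399 − sin(2π·0.3399)/(2π)) = 5.3426; s = 0.0000 + 5.3426 = 5.3426
segment 2 (55.9° to 101.5°, cycloidal, h = 26) is passed completely: s = 0.0000 + (26) = 26.0000
θ = 131.5° falls in segment 3 (101.5° to 150.4°, uniform, h = -11): β = 131.5 − 101.5 = 30°, B = 48.9°; Δs = -11·30/48.9 = -6.7485; s = 26.0000 − 6.7485 = 19.2515
segment 3 (101.5° to 150.4°, uniform, h = -11) is passed completely: s = 26.0000 + (-11) = 15.0000
θ = 185.1° falls in segment 4 (150.4° to 360°, cycloidal, h = -15): β = 185.1 − 150.4 = 34.7°, B = 209.6°; Δs = -15·(0.1656 − sin(2π·0.1656)/(2π)) = -0.4242; s = 15.0000 − 0.4242 = 14.5758
θ = 306° falls in segment 4 (150.4° to 360°, cycloidal, h = -15): β = 306 − 150.4 = 155.6°, B = 209.6°; Δs = -15·(0.7424 − sin(2π·0.7424)/(2π)) = -13.5201; s = 15.0000 − 13.5201 = 1.4799

θ=71.4°: 5.3426
θ=131.5°: 19.2515
θ=185.1°: 14.5758
θ=306°: 1.4799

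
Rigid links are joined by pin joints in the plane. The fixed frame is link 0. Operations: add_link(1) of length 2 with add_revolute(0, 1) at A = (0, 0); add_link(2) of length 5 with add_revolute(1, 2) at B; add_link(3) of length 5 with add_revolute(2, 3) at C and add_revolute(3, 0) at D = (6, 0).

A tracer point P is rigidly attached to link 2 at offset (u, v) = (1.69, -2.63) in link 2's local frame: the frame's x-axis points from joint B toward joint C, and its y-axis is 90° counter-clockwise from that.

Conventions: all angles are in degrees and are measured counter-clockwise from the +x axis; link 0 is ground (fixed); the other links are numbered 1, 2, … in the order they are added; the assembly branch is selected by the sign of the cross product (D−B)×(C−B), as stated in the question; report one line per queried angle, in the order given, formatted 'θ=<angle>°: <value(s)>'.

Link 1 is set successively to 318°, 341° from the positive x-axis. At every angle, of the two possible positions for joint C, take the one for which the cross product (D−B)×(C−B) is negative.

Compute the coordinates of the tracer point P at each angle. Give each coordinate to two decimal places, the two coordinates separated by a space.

A=(0,0), D=(6.00,0)
θ=318°: B = A + 2.00·(cos318°, sin318°) = (1.4863, -1.3383)
θ=318°: |BD| = 4.7079
θ=318°: circle(B,5.00) ∩ circle(D,5.00): a=2.3540, h=4.4112
θ=318°:   candidates: C₊=(2.4892,3.5601) cross=20.768; C₋=(4.9971,-4.8984) cross=-20.768
θ=318°:   branch - wants cross < 0 → take C=(4.9971,-4.8984) (cross=-20.768)
θ=318°: ex = (C−B)/|BC| = (0.7022,-0.7120); ey = (0.7120,0.7022)
θ=318°: P = B + 1.69·ex + -2.63·ey = (0.8003,-4.3883)
θ=341°: B = A + 2.00·(cos341°, sin341°) = (1.8910, -0.6511)
θ=341°: |BD| = 4.1602
θ=341°: circle(B,5.00) ∩ circle(D,5.00): a=2.0801, h=4.5468
θ=341°:   candidates: C₊=(3.2339,4.1652) cross=18.916; C₋=(4.6572,-4.8163) cross=-18.916
θ=341°:   branch - wants cross < 0 → take C=(4.6572,-4.8163) (cross=-18.916)
θ=341°: ex = (C−B)/|BC| = (0.5532,-0.8330); ey = (0.8330,0.5532)
θ=341°: P = B + 1.69·ex + -2.63·ey = (0.6351,-3.5139)

θ=318°: 0.80 -4.39
θ=341°: 0.64 -3.51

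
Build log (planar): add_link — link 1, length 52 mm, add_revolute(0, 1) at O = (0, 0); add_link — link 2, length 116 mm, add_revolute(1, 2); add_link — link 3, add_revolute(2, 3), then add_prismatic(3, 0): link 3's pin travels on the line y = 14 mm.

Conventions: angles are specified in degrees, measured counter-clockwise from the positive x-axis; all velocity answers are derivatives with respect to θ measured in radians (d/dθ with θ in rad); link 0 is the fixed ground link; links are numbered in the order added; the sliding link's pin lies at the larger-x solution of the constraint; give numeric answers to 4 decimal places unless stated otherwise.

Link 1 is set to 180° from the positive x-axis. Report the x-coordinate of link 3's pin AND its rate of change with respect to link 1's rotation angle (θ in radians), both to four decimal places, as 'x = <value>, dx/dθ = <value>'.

geometry: r = 52 mm, L = 116 mm, e = 14 mm
crank pin P = (r cos θ, r sin θ) = (-52.000000, 0.000000)
h = r sin θ − e = 0.000000 − 14 = -14.000000
x = r cos θ + √(L² − h²) = -52.000000 + 115.152073 = 63.152073
dx/dθ = −r sin θ − h·r cos θ/√(L² − h²) (θ in radians; h = -14.000000) = -6.322075

x = 63.1521, dx/dθ = -6.3221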